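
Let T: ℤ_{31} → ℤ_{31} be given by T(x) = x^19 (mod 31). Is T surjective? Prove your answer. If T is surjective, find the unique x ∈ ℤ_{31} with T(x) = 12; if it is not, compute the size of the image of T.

3

Since 31 is prime, the nonzero elements of ℤ_{31} form a cyclic group of order 30.
As gcd(19, 30) = 1, raising to the 19th power is a bijection on this group: if u^19 ≡ v^19 then (uv^{−1})^19 = 1, and the only element of order dividing gcd(19, 30) = 1 is 1, so u = v.
With T(0) = 0 this makes T injective on all of ℤ_{31}, hence bijective (finite equal-size domain and codomain). In particular T is surjective.
Since T is surjective, we find the preimage of 12. The inverse of x ↦ x^19 on (ℤ_{31})^× is x ↦ x^19, because 19·19 = 361 = 12·30 + 1 ≡ 1 (mod 30) and x^{30} = 1 for x ≠ 0 (Fermat). So T⁻¹(12) = 12^19 mod 31.
Repeated squaring mod 31: 12^1 ≡ 12, 12^2 ≡ 12² = 144 ≡ 20, 12^4 ≡ 20² = 400 ≡ 28, 12^8 ≡ 28² = 784 ≡ 9, 12^16 ≡ 9² = 81 ≡ 19. Since 19 = 16 + 2 + 1, 12^19 ≡ 19·20·12: 19·20 = 380 ≡ 8, then 8·12 = 96 ≡ 3. So 12^19 ≡ 3 (mod 31).
Hence T⁻¹(12) = 3.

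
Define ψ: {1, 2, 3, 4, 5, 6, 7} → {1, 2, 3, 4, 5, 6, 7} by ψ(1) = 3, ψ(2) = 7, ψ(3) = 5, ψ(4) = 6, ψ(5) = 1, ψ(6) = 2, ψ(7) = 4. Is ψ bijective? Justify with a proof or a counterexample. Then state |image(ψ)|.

The values 3, 7, 5, 6, 1, 2, 4 are a permutation of {1, 2, 3, 4, 5, 6, 7}: each element appears exactly once.
So ψ is injective and surjective, hence bijective.
The image of ψ is {1, 2, 3, 4, 5, 6, 7}, which has 7 elements.

7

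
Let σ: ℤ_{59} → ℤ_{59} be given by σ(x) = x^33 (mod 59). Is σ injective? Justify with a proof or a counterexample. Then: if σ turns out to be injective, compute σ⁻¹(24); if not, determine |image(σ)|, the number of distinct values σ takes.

Since 59 is prime, the nonzero elements of ℤ_{59} form a cyclic group of order 58.
As gcd(33, 58) = 1, raising to the 33rd power is a bijection on this group: if s^33 ≡ t^33 then (st^{−1})^33 = 1, and the only element of order dividing gcd(33, 58) = 1 is 1, so s = t.
With σ(0) = 0 this makes σ injective on all of ℤ_{59}, hence bijective (finite equal-size domain and codomain). In particular σ is injective.
Since σ is injective, we find the preimage of 24. The inverse of x ↦ x^33 on (ℤ_{59})^× is x ↦ x^51, because 33·51 = 1683 = 29·58 + 1 ≡ 1 (mod 58) and x^{58} = 1 for x ≠ 0 (Fermat). So σ⁻¹(24) = 24^51 mod 59.
Repeated squaring mod 59: 24^1 ≡ 24, 24^2 ≡ 24² = 576 ≡ 45, 24^4 ≡ 45² = 2025 ≡ 19, 24^8 ≡ 19² = 361 ≡ 7, 24^16 ≡ 7² = 49, 24^32 ≡ 49² = 2401 ≡ 41. Since 51 = 32 + 16 + 2 + 1, 24^51 ≡ 41·49·45·24: 41·49 = 2009 ≡ 3, then 3·45 = 135 ≡ 17, then 17·24 = 408 ≡ 54. So 24^51 ≡ 54 (mod 59).
Hence σ⁻¹(24) = 54.

54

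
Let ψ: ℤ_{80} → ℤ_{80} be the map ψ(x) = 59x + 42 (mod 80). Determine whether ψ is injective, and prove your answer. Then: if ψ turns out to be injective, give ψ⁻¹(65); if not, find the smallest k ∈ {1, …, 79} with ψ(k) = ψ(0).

If ψ(a) = ψ(b), then 59a ≡ 59b (mod 80). Because gcd(59, 80) = 1, we may cancel 59 to get a ≡ b (mod 80).
Hence ψ is injective.
We now compute 59⁻¹ mod 80 explicitly. Euclid's algorithm: 80 = 1·59 + 21, 59 = 2·21 + 17, 21 = 1·17 + 4, 17 = 4·4 + 1; back-substituting gives 1 = 19·59 − 14·80, so 59⁻¹ ≡ 19 (mod 80).
Since ψ is injective, we find ψ⁻¹(65): we need 59x ≡ 65 − 42 ≡ 23 (mod 80). Using 59⁻¹ = 19: x ≡ 19·23 = 437 = 5·80 + 37, so x = 37.
Check: ψ(37) = 59·37 + 42 = 2225 = 27·80 + 65 ≡ 65 (mod 80).

37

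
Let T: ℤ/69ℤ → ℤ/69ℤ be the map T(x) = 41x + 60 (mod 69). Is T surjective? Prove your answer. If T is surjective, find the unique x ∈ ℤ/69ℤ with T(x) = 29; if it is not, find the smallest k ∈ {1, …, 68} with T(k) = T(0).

43

Since gcd(41, 69) = 1, 41 is invertible modulo 69. Euclid's algorithm: 69 = 1·41 + 28, 41 = 1·28 + 13, 28 = 2·13 + 2, 13 = 6·2 + 1; back-substituting gives 1 = 32·41 − 19·69, so 41⁻¹ ≡ 32 (mod 69).
Then y ↦ 32(y − 60) is a two-sided inverse to T, so every y ∈ ℤ/69ℤ has a preimage.
Hence T is surjective.
Since T is surjective, we compute T⁻¹(29): solve 41x + 60 ≡ 29 (mod 69), i.e. 41x ≡ 38 (mod 69).
Multiplying by 41⁻¹ = 32 gives x ≡ 32·38 = 1216 = 17·69 + 43 ≡ 43 (mod 69).
Check: T(43) = 41·43 + 60 = 1823 = 26·69 + 29 ≡ 29 (mod 69).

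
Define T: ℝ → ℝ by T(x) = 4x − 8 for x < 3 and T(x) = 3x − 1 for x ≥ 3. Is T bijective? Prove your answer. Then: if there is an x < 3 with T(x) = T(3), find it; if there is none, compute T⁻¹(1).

9/4

Both pieces are strictly increasing (slopes 4 and 3), so each is injective on its own interval.
The left piece maps (−∞, 3) onto (−∞, 4); the right piece maps [3, ∞) onto [8, ∞).
The images leave a gap (4 has no preimage), so T is not surjective, hence not bijective.
Because the two images are disjoint, no x < 3 has T(x) = T(3), so we compute T⁻¹(1): 1 lies in (−∞, 4), so solve 4x − 8 = 1: x = (1 + 8)/4 = 9/4.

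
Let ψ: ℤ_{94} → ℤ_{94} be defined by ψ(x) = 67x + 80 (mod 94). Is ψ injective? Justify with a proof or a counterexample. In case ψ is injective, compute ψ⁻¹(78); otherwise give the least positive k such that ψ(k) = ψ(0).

By definition, injectivity means: for all x_1, x_2 in the domain, ψ(x_1) = ψ(x_2) implies x_1 = x_2.
If ψ(x_1) = ψ(x_2), then 67x_1 ≡ 67x_2 (mod 94). Because gcd(67, 94) = 1, we may cancel 67 to get x_1 ≡ x_2 (mod 94).
Thus ψ is injective.
We now compute 67⁻¹ mod 94 explicitly. Euclid's algorithm: 94 = 1·67 + 27, 67 = 2·27 + 13, 27 = 2·13 + 1; back-substituting gives 1 = 87·67 − 62·94, so 67⁻¹ ≡ 87 (mod 94).
Since ψ is injective, we find ψ⁻¹(78): we need 67x ≡ 78 − 80 ≡ 92 (mod 94). Using 67⁻¹ = 87: x ≡ 87·92 = 8004 = 85·94 + 14, so x = 14.
Check: ψ(14) = 67·14 + 80 = 1018 = 10·94 + 78 ≡ 78 (mod 94).

14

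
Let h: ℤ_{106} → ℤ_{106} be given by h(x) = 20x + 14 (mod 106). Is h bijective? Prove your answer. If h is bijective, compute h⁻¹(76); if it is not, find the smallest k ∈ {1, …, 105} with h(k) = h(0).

We have gcd(20, 106) = 2 > 1. Taking s = 0 and t = 53: h(0) = 14 and h(53) = 20·53 + 14 = 1074 ≡ 14 (mod 106).
So h(0) = h(53) while 0 ≠ 53, hence h is not injective, hence not bijective.
Since h is not bijective, we find the least positive k with h(k) = h(0): this means 20k ≡ 0 (mod 106), i.e. 106 ∣ 20k. Since gcd(20, 106) = 2, dividing through by 2 this holds exactly when 53 ∣ 10k, and as gcd(10, 53) = 1, exactly when 53 ∣ k.
The smallest positive such k is 53.

53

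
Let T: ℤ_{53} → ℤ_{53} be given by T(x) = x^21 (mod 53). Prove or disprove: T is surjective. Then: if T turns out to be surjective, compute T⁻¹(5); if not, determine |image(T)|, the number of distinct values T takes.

51

Since 53 is prime, the nonzero elements of ℤ_{53} form a cyclic group of order 52.
As gcd(21, 52) = 1, raising to the 21st power is a bijection on this group: if s^21 ≡ t^21 then (st^{−1})^21 = 1, and the only element of order dividing gcd(21, 52) = 1 is 1, so s = t.
With T(0) = 0 this makes T injective on all of ℤ_{53}, hence bijective (finite equal-size domain and codomain). In particular T is surjective.
Since T is surjective, we find the preimage of 5. The inverse of x ↦ x^21 on (ℤ_{53})^× is x ↦ x^5, because 21·5 = 105 = 2·52 + 1 ≡ 1 (mod 52) and x^{52} = 1 for x ≠ 0 (Fermat). So T⁻¹(5) = 5^5 mod 53.
Repeated squaring mod 53: 5^1 ≡ 5, 5^2 ≡ 5² = 25, 5^4 ≡ 25² = 625 ≡ 42. Since 5 = 4 + 1, 5^5 ≡ 42·5: 42·5 = 210 ≡ 51. So 5^5 ≡ 51 (mod 53).
Hence T⁻¹(5) = 51.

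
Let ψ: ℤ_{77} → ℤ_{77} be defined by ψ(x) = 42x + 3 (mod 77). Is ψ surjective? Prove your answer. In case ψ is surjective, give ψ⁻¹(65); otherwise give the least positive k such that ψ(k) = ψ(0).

Since gcd(42, 77) = 7, we have 42x ≡ 0 (mod 7) for all x, so ψ(x) ≡ 3 (mod 7).
But 0 ≢ 3 (mod 7), so 0 ∈ ℤ_{77} has no preimage. So ψ is not surjective.
Since ψ is not surjective, we find the least positive k with ψ(k) = ψ(0): this means 42k ≡ 0 (mod 77), i.e. 77 ∣ 42k. Since gcd(42, 77) = 7, dividing through by 7 this holds exactly when 11 ∣ 6k, and as gcd(6, 11) = 1, exactly when 11 ∣ k.
The smallest positive such k is 11.

11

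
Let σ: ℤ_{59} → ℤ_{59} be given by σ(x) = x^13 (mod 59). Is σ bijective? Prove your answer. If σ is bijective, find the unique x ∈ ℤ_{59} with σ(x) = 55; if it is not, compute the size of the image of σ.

52

Since 59 is prime, the nonzero elements of ℤ_{59} form a cyclic group of order 58.
As gcd(13, 58) = 1, raising to the 13th power is a bijection on this group: if s^13 ≡ t^13 then (st^{−1})^13 = 1, and the only element of order dividing gcd(13, 58) = 1 is 1, so s = t.
With σ(0) = 0 this makes σ injective on all of ℤ_{59}, hence bijective (finite equal-size domain and codomain). In particular σ is bijective.
Since σ is bijective, we find the preimage of 55. The inverse of x ↦ x^13 on (ℤ_{59})^× is x ↦ x^9, because 13·9 = 117 = 2·58 + 1 ≡ 1 (mod 58) and x^{58} = 1 for x ≠ 0 (Fermat). So σ⁻¹(55) = 55^9 mod 59.
Repeated squaring mod 59: 55^1 ≡ 55, 55^2 ≡ 55² = 3025 ≡ 16, 55^4 ≡ 16² = 256 ≡ 20, 55^8 ≡ 20² = 400 ≡ 46. Since 9 = 8 + 1, 55^9 ≡ 46·55: 46·55 = 2530 ≡ 52. So 55^9 ≡ 52 (mod 59).
Hence σ⁻¹(55) = 52.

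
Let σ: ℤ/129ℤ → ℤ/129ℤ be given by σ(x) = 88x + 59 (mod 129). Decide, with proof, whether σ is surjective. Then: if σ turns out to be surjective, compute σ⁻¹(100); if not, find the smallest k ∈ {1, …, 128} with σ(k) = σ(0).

128

Recall that σ is surjective if every y in the codomain equals σ(x) for some x in the domain.
Since gcd(88, 129) = 1, 88 is invertible modulo 129. Euclid's algorithm: 129 = 1·88 + 41, 88 = 2·41 + 6, 41 = 6·6 + 5, 6 = 1·5 + 1; back-substituting gives 1 = 22·88 − 15·129, so 88⁻¹ ≡ 22 (mod 129).
Then y ↦ 22(y − 59) is a two-sided inverse to σ, so every y ∈ ℤ/129ℤ has a preimage.
Therefore σ is surjective.
Since σ is surjective, we find σ⁻¹(100): we need 88x ≡ 100 − 59 ≡ 41 (mod 129). Using 88⁻¹ = 22: x ≡ 22·41 = 902 = 6·129 + 128, so x = 128.
Check: σ(128) = 88·128 + 59 = 11323 = 87·129 + 100 ≡ 100 (mod 129).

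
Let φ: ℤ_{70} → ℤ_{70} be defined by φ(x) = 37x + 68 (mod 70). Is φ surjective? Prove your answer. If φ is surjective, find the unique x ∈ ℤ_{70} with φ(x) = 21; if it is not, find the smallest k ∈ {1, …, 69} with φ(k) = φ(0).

Since gcd(37, 70) = 1, 37 is invertible modulo 70. Euclid's algorithm: 70 = 1·37 + 33, 37 = 1·33 + 4, 33 = 8·4 + 1; back-substituting gives 1 = 53·37 − 28·70, so 37⁻¹ ≡ 53 (mod 70).
Then y ↦ 53(y − 68) is a two-sided inverse to φ, so every y ∈ ℤ_{70} has a preimage.
So φ is surjective.
Since φ is surjective, we compute φ⁻¹(21): solve 37x + 68 ≡ 21 (mod 70), i.e. 37x ≡ 23 (mod 70).
Multiplying by 37⁻¹ = 53 gives x ≡ 53·23 = 1219 = 17·70 + 29 ≡ 29 (mod 70).
Check: φ(29) = 37·29 + 68 = 1141 = 16·70 + 21 ≡ 21 (mod 70).

29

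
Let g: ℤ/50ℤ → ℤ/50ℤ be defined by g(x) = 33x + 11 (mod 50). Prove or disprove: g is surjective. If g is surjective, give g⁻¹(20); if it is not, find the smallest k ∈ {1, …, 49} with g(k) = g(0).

Since gcd(33, 50) = 1, 33 is invertible modulo 50. Euclid's algorithm: 50 = 1·33 + 17, 33 = 1·17 + 16, 17 = 1·16 + 1; back-substituting gives 1 = 47·33 − 31·50, so 33⁻¹ ≡ 47 (mod 50).
Then y ↦ 47(y − 11) is a two-sided inverse to g, so every y ∈ ℤ/50ℤ has a preimage.
Hence g is surjective.
Since g is surjective, we compute g⁻¹(20): solve 33x + 11 ≡ 20 (mod 50), i.e. 33x ≡ 9 (mod 50).
Multiplying by 33⁻¹ = 47 gives x ≡ 47·9 = 423 = 8·50 + 23 ≡ 23 (mod 50).
Check: g(23) = 33·23 + 11 = 770 = 15·50 + 20 ≡ 20 (mod 50).

23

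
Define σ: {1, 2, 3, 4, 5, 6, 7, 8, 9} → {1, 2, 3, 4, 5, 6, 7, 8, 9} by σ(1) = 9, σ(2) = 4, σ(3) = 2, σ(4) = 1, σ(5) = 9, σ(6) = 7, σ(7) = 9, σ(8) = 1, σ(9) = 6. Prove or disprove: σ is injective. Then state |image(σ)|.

σ(1) = 9 = σ(5) with 1 ≠ 5, so σ is not injective.
The image of σ is {1, 2, 4, 6, 7, 9}, which has 6 elements.

6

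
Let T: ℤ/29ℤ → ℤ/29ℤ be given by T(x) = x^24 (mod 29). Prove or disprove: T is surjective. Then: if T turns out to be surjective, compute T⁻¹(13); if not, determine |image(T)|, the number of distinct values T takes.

T(2): Repeated squaring mod 29: 2^1 ≡ 2, 2^2 ≡ 2² = 4, 2^4 ≡ 4² = 16, 2^8 ≡ 16² = 256 ≡ 24, 2^16 ≡ 24² = 576 ≡ 25. Since 24 = 16 + 8, 2^24 ≡ 25·24: 25·24 = 600 ≡ 20. So 2^24 ≡ 20 (mod 29).
T(5): Repeated squaring mod 29: 5^1 ≡ 5, 5^2 ≡ 5² = 25, 5^4 ≡ 25² = 625 ≡ 16, 5^8 ≡ 16² = 256 ≡ 24, 5^16 ≡ 24² = 576 ≡ 25. Since 24 = 16 + 8, 5^24 ≡ 25·24: 25·24 = 600 ≡ 20. So 5^24 ≡ 20 (mod 29).
So T(2) = T(5) = 20 while 2 ≠ 5, so T is not injective.
A non-injective map from the 29-element set ℤ/29ℤ to itself takes at most 28 distinct values, so it cannot be surjective. Thus T is not surjective.
Since T is not surjective, we determine |image(T)|. Computing x^24 mod 29 for each x (by repeated squaring, reducing mod 29 at every step), the values T(0), T(1), …, T(28) are: 0, 1, 20, 24, 23, 20, 16, 24, 25, 25, 23, 7, 1, 7, 16, 16, 7, 1, 7, 23, 25, 25, 24, 16, 20, 23, 24, 20, 1.
The distinct values are {0, 1, 7, 16, 20, 23, 24, 25}; there are 8 of them.

8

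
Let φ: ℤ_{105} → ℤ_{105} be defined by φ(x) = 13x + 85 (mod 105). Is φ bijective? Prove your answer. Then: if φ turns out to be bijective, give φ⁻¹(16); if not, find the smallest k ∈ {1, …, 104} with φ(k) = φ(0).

27

Suppose φ(a) = φ(b) in ℤ_{105}. Then 13a + 85 ≡ 13b + 85 (mod 105), therefore 13(a − b) ≡ 0 (mod 105).
Since gcd(13, 105) = 1, 13 is invertible modulo 105, therefore a − b ≡ 0 (mod 105), i.e. a = b.
We now compute 13⁻¹ mod 105 explicitly. Euclid's algorithm: 105 = 8·13 + 1; back-substituting gives 1 = 97·13 − 12·105, so 13⁻¹ ≡ 97 (mod 105).
For any y ∈ ℤ_{105}, x = 97(y − 85) mod 105 satisfies φ(x) = 13·97(y − 85) + 85 ≡ y (since 13·97 ≡ 1 mod 105). So every y has a preimage.
So φ is bijective.
Since φ is bijective, we find φ⁻¹(16): we need 13x ≡ 16 − 85 ≡ 36 (mod 105). Using 13⁻¹ = 97: x ≡ 97·36 = 3492 = 33·105 + 27, so x = 27.
Check: φ(27) = 13·27 + 85 = 436 = 4·105 + 16 ≡ 16 (mod 105).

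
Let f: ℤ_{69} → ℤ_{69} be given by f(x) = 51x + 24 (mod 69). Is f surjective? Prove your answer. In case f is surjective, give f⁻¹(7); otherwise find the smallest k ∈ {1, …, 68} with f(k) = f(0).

Recall that surjectivity means every element of the codomain has a preimage under f.
Since gcd(51, 69) = 3, we have 51x ≡ 0 (mod 3) for all x, so f(x) ≡ 0 (mod 3).
But 1 ≢ 0 (mod 3), so 1 ∈ ℤ_{69} has no preimage. Therefore f is not surjective.
Since f is not surjective, we find the least positive k with f(k) = f(0): this means 51k ≡ 0 (mod 69), i.e. 69 ∣ 51k. Since gcd(51, 69) = 3, dividing through by 3 this holds exactly when 23 ∣ 17k, and as gcd(17, 23) = 1, exactly when 23 ∣ k.
The smallest positive such k is 23.

23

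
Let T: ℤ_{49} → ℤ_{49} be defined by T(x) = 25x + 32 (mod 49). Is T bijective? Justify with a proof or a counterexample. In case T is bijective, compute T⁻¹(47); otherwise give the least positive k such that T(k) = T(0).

By definition, T is injective if T(s) = T(t) implies s = t.
Suppose T(s) = T(t) in ℤ_{49}. Then 25s + 32 ≡ 25t + 32 (mod 49), therefore 25(s − t) ≡ 0 (mod 49).
Since gcd(25, 49) = 1, 25 is invertible modulo 49, so s − t ≡ 0 (mod 49), i.e. s = t.
We now compute 25⁻¹ mod 49 explicitly. Euclid's algorithm: 49 = 1·25 + 24, 25 = 1·24 + 1; back-substituting gives 1 = 2·25 − 1·49, so 25⁻¹ ≡ 2 (mod 49).
For any y ∈ ℤ_{49}, x = 2(y − 32) mod 49 satisfies T(x) = 25·2(y − 32) + 32 ≡ y (since 25·2 ≡ 1 mod 49). So every y has a preimage.
Therefore T is bijective.
Since T is bijective, we compute T⁻¹(47): solve 25x + 32 ≡ 47 (mod 49), i.e. 25x ≡ 15 (mod 49).
Multiplying by 25⁻¹ = 2 gives x ≡ 2·15 = 30 ≡ 30 (mod 49).
Check: T(30) = 25·30 + 32 = 782 = 15·49 + 47 ≡ 47 (mod 49).

30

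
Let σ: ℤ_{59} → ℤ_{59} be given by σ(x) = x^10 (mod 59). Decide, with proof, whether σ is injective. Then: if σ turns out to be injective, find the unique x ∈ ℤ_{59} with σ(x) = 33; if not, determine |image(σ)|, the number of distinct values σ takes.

30

σ(29): Repeated squaring mod 59: 29^1 ≡ 29, 29^2 ≡ 29² = 841 ≡ 15, 29^4 ≡ 15² = 225 ≡ 48, 29^8 ≡ 48² = 2304 ≡ 3. Since 10 = 8 + 2, 29^10 ≡ 3·15: 3·15 = 45. So 29^10 ≡ 45 (mod 59).
σ(30): Repeated squaring mod 59: 30^1 ≡ 30, 30^2 ≡ 30² = 900 ≡ 15, 30^4 ≡ 15² = 225 ≡ 48, 30^8 ≡ 48² = 2304 ≡ 3. Since 10 = 8 + 2, 30^10 ≡ 3·15: 3·15 = 45. So 30^10 ≡ 45 (mod 59).
So σ(29) = σ(30) = 45 while 29 ≠ 30, therefore σ is not injective.
Since σ is not injective, we determine |image(σ)|. Computing x^10 mod 59 for each x (by repeated squaring, reducing mod 59 at every step), the values σ(0), σ(1), …, σ(58) are: 0, 1, 21, 49, 28, 4, 26, 5, 57, 41, 25, 7, 15, 36, 46, 19, 17, 12, 35, 51, 53, 9, 29, 27, 20, 16, 48, 3, 22, 45, 45, 22, 3, 48, 16, 20, 27, 29, 9, 53, 51, 35, 12, 17, 19, 46, 36, 15, 7, 25, 41, 57, 5, 26, 4, 28, 49, 21, 1.
The distinct values are {0, 1, 3, 4, 5, 7, 9, 12, 15, 16, 17, 19, 20, 21, 22, 25, 26, 27, 28, 29, 35, 36, 41, 45, 46, 48, 49, 51, 53, 57}; there are 30 of them.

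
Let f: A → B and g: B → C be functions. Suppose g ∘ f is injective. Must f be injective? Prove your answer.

injective

Suppose f(x_1) = f(x_2). Applying g: (g ∘ f)(x_1) = (g ∘ f)(x_2). Since g ∘ f is injective, x_1 = x_2. Thus f is injective.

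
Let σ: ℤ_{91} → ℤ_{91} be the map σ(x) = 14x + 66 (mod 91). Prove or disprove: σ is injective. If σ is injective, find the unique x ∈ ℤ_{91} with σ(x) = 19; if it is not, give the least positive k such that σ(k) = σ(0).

We have gcd(14, 91) = 7 > 1. Taking a = 0 and b = 13: σ(0) = 66 and σ(13) = 14·13 + 66 = 248 ≡ 66 (mod 91).
So σ(0) = σ(13) while 0 ≠ 13, thus σ is not injective.
Since σ is not injective, we find the least positive k with σ(k) = σ(0): this means 14k ≡ 0 (mod 91), i.e. 91 ∣ 14k. Since gcd(14, 91) = 7, dividing through by 7 this holds exactly when 13 ∣ 2k, and as gcd(2, 13) = 1, exactly when 13 ∣ k.
The smallest positive such k is 13.

13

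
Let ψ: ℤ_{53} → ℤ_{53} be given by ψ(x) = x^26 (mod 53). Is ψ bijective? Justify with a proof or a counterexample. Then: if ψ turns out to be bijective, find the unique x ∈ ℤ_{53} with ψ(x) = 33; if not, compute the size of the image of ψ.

ψ(2): Repeated squaring mod 53: 2^1 ≡ 2, 2^2 ≡ 2² = 4, 2^4 ≡ 4² = 16, 2^8 ≡ 16² = 256 ≡ 44, 2^16 ≡ 44² = 1936 ≡ 28. Since 26 = 16 + 8 + 2, 2^26 ≡ 28·44·4: 28·44 = 1232 ≡ 13, then 13·4 = 52. So 2^26 ≡ 52 (mod 53).
ψ(3): Repeated squaring mod 53: 3^1 ≡ 3, 3^2 ≡ 3² = 9, 3^4 ≡ 9² = 81 ≡ 28, 3^8 ≡ 28² = 784 ≡ 42, 3^16 ≡ 42² = 1764 ≡ 15. Since 26 = 16 + 8 + 2, 3^26 ≡ 15·42·9: 15·42 = 630 ≡ 47, then 47·9 = 423 ≡ 52. So 3^26 ≡ 52 (mod 53).
So ψ(2) = ψ(3) = 52 while 2 ≠ 3, hence ψ is not injective, hence not bijective.
Since ψ is not bijective, we determine |image(ψ)|. Computing x^26 mod 53 for each x (by repeated squaring, reducing mod 53 at every step), the values ψ(0), ψ(1), …, ψ(52) are: 0, 1, 52, 52, 1, 52, 1, 1, 52, 1, 1, 1, 52, 1, 52, 1, 1, 1, 52, 52, 52, 52, 52, 52, 1, 1, 52, 52, 1, 1, 52, 52, 52, 52, 52, 52, 1, 1, 1, 52, 1, 52, 1, 1, 1, 52, 1, 1, 52, 1, 52, 52, 1.
The distinct values are {0, 1, 52}; there are 3 of them.

3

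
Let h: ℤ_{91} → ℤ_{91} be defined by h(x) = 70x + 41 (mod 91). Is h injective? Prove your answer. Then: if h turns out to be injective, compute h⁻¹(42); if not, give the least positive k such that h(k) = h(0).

Recall: h is injective if h(u) = h(v) implies u = v.
We have gcd(70, 91) = 7 > 1. Taking u = 0 and v = 13: h(0) = 41 and h(13) = 70·13 + 41 = 951 ≡ 41 (mod 91).
So h(0) = h(13) while 0 ≠ 13, thus h is not injective.
Since h is not injective, we find the least positive k with h(k) = h(0): this means 70k ≡ 0 (mod 91), i.e. 91 ∣ 70k. Since gcd(70, 91) = 7, dividing through by 7 this holds exactly when 13 ∣ 10k, and as gcd(10, 13) = 1, exactly when 13 ∣ k.
The smallest positive such k is 13.

13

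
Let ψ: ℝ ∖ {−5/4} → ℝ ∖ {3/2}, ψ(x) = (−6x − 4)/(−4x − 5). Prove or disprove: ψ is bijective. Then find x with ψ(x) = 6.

-13/9

Suppose ψ(a) = ψ(b). Cross-multiplying: (−6a − 4)(−4b − 5) = (−6b − 4)(−4a − 5).
Expanding both sides and cancelling the symmetric terms leaves 14·(a − b) = 0. Since 14 ≠ 0, a = b. So ψ is injective.
For any y ≠ 3/2, solving y(−4x − 5) = −6x − 4 for x gives a well-defined x ≠ −5/4. So ψ is surjective.
Thus ψ is bijective.
Solving ψ(x) = 6: cross-multiplying gives −6x − 4 = 6(−4x − 5), which rearranges to 18x = −26, so x = −13/9.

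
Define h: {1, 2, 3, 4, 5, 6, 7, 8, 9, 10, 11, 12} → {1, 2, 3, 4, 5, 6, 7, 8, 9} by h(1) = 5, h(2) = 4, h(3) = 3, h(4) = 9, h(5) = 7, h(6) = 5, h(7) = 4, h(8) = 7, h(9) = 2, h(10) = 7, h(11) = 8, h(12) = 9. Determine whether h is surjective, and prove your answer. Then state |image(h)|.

No element maps to 1, so h is not surjective.
The image of h is {2, 3, 4, 5, 7, 8, 9}, which has 7 elements.

7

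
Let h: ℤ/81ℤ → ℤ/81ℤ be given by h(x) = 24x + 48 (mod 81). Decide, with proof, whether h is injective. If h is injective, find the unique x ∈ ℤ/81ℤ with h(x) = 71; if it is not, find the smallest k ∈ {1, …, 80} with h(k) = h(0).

We have gcd(24, 81) = 3 > 1. Taking s = 0 and t = 27: h(0) = 48 and h(27) = 24·27 + 48 = 696 ≡ 48 (mod 81).
So h(0) = h(27) while 0 ≠ 27, so h is not injective.
Since h is not injective, we find the least positive k with h(k) = h(0): this means 24k ≡ 0 (mod 81), i.e. 81 ∣ 24k. Since gcd(24, 81) = 3, dividing through by 3 this holds exactly when 27 ∣ 8k, and as gcd(8, 27) = 1, exactly when 27 ∣ k.
The smallest positive such k is 27.

27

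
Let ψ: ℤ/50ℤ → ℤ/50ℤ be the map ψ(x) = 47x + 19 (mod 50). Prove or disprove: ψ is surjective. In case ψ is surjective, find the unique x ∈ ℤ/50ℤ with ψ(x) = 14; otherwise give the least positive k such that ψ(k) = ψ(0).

35

Since gcd(47, 50) = 1, 47 is invertible modulo 50. Euclid's algorithm: 50 = 1·47 + 3, 47 = 15·3 + 2, 3 = 1·2 + 1; back-substituting gives 1 = 33·47 − 31·50, so 47⁻¹ ≡ 33 (mod 50).
Then y ↦ 33(y − 19) is a two-sided inverse to ψ, so every y ∈ ℤ/50ℤ has a preimage.
Hence ψ is surjective.
Since ψ is surjective, we find ψ⁻¹(14): we need 47x ≡ 14 − 19 ≡ 45 (mod 50). Using 47⁻¹ = 33: x ≡ 33·45 = 1485 = 29·50 + 35, so x = 35.
Check: ψ(35) = 47·35 + 19 = 1664 = 33·50 + 14 ≡ 14 (mod 50).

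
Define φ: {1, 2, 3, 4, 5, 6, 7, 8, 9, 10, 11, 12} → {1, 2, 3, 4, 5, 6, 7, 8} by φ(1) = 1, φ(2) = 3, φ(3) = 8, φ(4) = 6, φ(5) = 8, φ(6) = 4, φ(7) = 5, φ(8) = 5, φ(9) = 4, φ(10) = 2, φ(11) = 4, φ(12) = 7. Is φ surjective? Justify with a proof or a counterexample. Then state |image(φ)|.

Every element of the codomain has a preimage: 1 = φ(1), 2 = φ(10), 3 = φ(2), 4 = φ(6), 5 = φ(7), 6 = φ(4), 7 = φ(12), 8 = φ(3).
Therefore φ is surjective.
The image of φ is {1, 2, 3, 4, 5, 6, 7, 8}, which has 8 elements.

8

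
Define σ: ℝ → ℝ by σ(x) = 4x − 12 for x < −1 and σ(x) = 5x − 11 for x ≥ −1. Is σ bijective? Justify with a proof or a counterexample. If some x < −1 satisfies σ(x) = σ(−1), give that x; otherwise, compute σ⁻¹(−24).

Both pieces are strictly increasing (slopes 4 and 5), so each is injective on its own interval.
The left piece maps (−∞, −1) onto (−∞, −16); the right piece maps [−1, ∞) onto [−16, ∞).
Since −16 = −16, the images partition ℝ: σ is injective and surjective, hence bijective.
Because the two images are disjoint, no x < −1 has σ(x) = σ(−1), so we compute σ⁻¹(−24): −24 lies in (−∞, −16), so solve 4x − 12 = −24: x = (−24 + 12)/4 = −3.

-3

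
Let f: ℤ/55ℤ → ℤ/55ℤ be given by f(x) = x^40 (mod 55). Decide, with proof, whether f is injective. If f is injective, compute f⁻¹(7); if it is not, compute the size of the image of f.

f(1) = 1^40 = 1.
f(2): Repeated squaring mod 55: 2^1 ≡ 2, 2^2 ≡ 2² = 4, 2^4 ≡ 4² = 16, 2^8 ≡ 16² = 256 ≡ 36, 2^16 ≡ 36² = 1296 ≡ 31, 2^32 ≡ 31² = 961 ≡ 26. Since 40 = 32 + 8, 2^40 ≡ 26·36: 26·36 = 936 ≡ 1. So 2^40 ≡ 1 (mod 55).
So f(1) = f(2) = 1 while 1 ≠ 2, thus f is not injective.
Since f is not injective, we determine |image(f)|. Computing x^40 mod 55 for each x (by repeated squaring, reducing mod 55 at every step), the values f(0), f(1), …, f(54) are: 0, 1, 1, 1, 1, 45, 1, 1, 1, 1, 45, 11, 1, 1, 1, 45, 1, 1, 1, 1, 45, 1, 11, 1, 1, 45, 1, 1, 1, 1, 45, 1, 1, 11, 1, 45, 1, 1, 1, 1, 45, 1, 1, 1, 11, 45, 1, 1, 1, 1, 45, 1, 1, 1, 1.
The distinct values are {0, 1, 11, 45}; there are 4 of them.

4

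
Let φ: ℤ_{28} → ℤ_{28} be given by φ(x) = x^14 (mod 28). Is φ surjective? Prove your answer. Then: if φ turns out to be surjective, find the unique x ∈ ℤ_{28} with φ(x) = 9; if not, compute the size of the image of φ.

8

φ(6): Repeated squaring mod 28: 6^1 ≡ 6, 6^2 ≡ 6² = 36 ≡ 8, 6^4 ≡ 8² = 64 ≡ 8, 6^8 ≡ 8² = 64 ≡ 8. Since 14 = 8 + 4 + 2, 6^14 ≡ 8·8·8: 8·8 = 64 ≡ 8, then 8·8 = 64 ≡ 8. So 6^14 ≡ 8 (mod 28).
φ(8): Repeated squaring mod 28: 8^1 ≡ 8, 8^2 ≡ 8² = 64 ≡ 8, 8^4 ≡ 8² = 64 ≡ 8, 8^8 ≡ 8² = 64 ≡ 8. Since 14 = 8 + 4 + 2, 8^14 ≡ 8·8·8: 8·8 = 64 ≡ 8, then 8·8 = 64 ≡ 8. So 8^14 ≡ 8 (mod 28).
So φ(6) = φ(8) = 8 while 6 ≠ 8, so φ is not injective.
A non-injective map from the 28-element set ℤ_{28} to itself takes at most 27 distinct values, so it cannot be surjective. So φ is not surjective.
Since φ is not surjective, we determine |image(φ)|. Computing x^14 mod 28 for each x (by repeated squaring, reducing mod 28 at every step), the values φ(0), φ(1), …, φ(27) are: 0, 1, 4, 9, 16, 25, 8, 21, 8, 25, 16, 9, 4, 1, 0, 1, 4, 9, 16, 25, 8, 21, 8, 25, 16, 9, 4, 1.
The distinct values are {0, 1, 4, 8, 9, 16, 21, 25}; there are 8 of them.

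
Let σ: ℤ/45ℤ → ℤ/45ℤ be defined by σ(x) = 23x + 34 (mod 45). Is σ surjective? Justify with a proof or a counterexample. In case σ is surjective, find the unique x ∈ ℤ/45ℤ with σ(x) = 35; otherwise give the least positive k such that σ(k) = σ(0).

2

Recall: surjectivity means every element of the codomain has a preimage under σ.
Since gcd(23, 45) = 1, 23 is invertible modulo 45. Euclid's algorithm: 45 = 1·23 + 22, 23 = 1·22 + 1; back-substituting gives 1 = 2·23 − 1·45, so 23⁻¹ ≡ 2 (mod 45).
Then y ↦ 2(y − 34) is a two-sided inverse to σ, so every y ∈ ℤ/45ℤ has a preimage.
Therefore σ is surjective.
Since σ is surjective, we compute σ⁻¹(35): solve 23x + 34 ≡ 35 (mod 45), i.e. 23x ≡ 1 (mod 45).
Multiplying by 23⁻¹ = 2 gives x ≡ 2·1 = 2 ≡ 2 (mod 45).
Check: σ(2) = 23·2 + 34 = 80 = 1·45 + 35 ≡ 35 (mod 45).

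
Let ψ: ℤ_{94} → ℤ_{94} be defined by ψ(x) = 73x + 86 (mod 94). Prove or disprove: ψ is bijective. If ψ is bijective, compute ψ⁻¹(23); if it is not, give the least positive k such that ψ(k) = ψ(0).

3

Recall that injectivity means: for all s, t in the domain, ψ(s) = ψ(t) implies s = t.
Suppose ψ(s) = ψ(t) in ℤ_{94}. Then 73s + 86 ≡ 73t + 86 (mod 94), thus 73(s − t) ≡ 0 (mod 94).
Since gcd(73, 94) = 1, 73 is invertible modulo 94, therefore s − t ≡ 0 (mod 94), i.e. s = t.
We now compute 73⁻¹ mod 94 explicitly. Euclid's algorithm: 94 = 1·73 + 21, 73 = 3·21 + 10, 21 = 2·10 + 1; back-substituting gives 1 = 85·73 − 66·94, so 73⁻¹ ≡ 85 (mod 94).
Then y ↦ 85(y − 86) is a two-sided inverse to ψ, so every y ∈ ℤ_{94} has a preimage.
Hence ψ is bijective.
Since ψ is bijective, we find ψ⁻¹(23): we need 73x ≡ 23 − 86 ≡ 31 (mod 94). Using 73⁻¹ = 85: x ≡ 85·31 = 2635 = 28·94 + 3, so x = 3.
Check: ψ(3) = 73·3 + 86 = 305 = 3·94 + 23 ≡ 23 (mod 94).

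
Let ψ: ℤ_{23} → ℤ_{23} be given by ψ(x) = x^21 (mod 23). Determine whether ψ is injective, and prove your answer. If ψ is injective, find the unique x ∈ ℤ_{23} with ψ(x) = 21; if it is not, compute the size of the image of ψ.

11

Since 23 is prime, the nonzero elements of ℤ_{23} form a cyclic group of order 22.
As gcd(21, 22) = 1, raising to the 21st power is a bijection on this group: if a^21 ≡ b^21 then (ab^{−1})^21 = 1, and the only element of order dividing gcd(21, 22) = 1 is 1, so a = b.
With ψ(0) = 0 this makes ψ injective on all of ℤ_{23}, hence bijective (finite equal-size domain and codomain). In particular ψ is injective.
Since ψ is injective, we find the preimage of 21. The inverse of x ↦ x^21 on (ℤ_{23})^× is x ↦ x^21, because 21·21 = 441 = 20·22 + 1 ≡ 1 (mod 22) and x^{22} = 1 for x ≠ 0 (Fermat). So ψ⁻¹(21) = 21^21 mod 23.
Repeated squaring mod 23: 21^1 ≡ 21, 21^2 ≡ 21² = 441 ≡ 4, 21^4 ≡ 4² = 16, 21^8 ≡ 16² = 256 ≡ 3, 21^16 ≡ 3² = 9. Since 21 = 16 + 4 + 1, 21^21 ≡ 9·16·21: 9·16 = 144 ≡ 6, then 6·21 = 126 ≡ 11. So 21^21 ≡ 11 (mod 23).
Hence ψ⁻¹(21) = 11.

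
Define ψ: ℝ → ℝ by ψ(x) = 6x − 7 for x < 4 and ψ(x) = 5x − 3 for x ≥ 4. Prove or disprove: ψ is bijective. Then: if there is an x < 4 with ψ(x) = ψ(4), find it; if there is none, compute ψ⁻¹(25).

Both pieces are strictly increasing (slopes 6 and 5), so each is injective on its own interval.
The left piece maps (−∞, 4) onto (−∞, 17); the right piece maps [4, ∞) onto [17, ∞).
Since 17 = 17, the images partition ℝ: ψ is injective and surjective, hence bijective.
Because the two images are disjoint, no x < 4 has ψ(x) = ψ(4), so we compute ψ⁻¹(25): 25 lies in [17, ∞), so solve 5x − 3 = 25: x = (25 + 3)/5 = 28/5.

28/5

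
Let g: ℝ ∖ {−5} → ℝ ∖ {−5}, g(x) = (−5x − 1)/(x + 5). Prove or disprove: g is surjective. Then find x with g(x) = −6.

For any y ≠ −5, solving y(x + 5) = −5x − 1 for x gives a well-defined x ≠ −5. So g is surjective.
Solving g(x) = −6: cross-multiplying gives −5x − 1 = −6(x + 5), which rearranges to 1x = −29, so x = −29.

-29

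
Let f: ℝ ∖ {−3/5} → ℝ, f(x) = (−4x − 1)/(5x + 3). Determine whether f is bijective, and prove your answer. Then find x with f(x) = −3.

If f(x) = −4/5, cross-multiplying gives 5(−4x − 1) = −4(5x + 3), which simplifies to −5 = −12 — false.  So −4/5 has no preimage and f is not surjective.
So f is not bijective.
Solving f(x) = −3: cross-multiplying gives −4x − 1 = −3(5x + 3), which rearranges to 11x = −8, so x = −8/11.

-8/11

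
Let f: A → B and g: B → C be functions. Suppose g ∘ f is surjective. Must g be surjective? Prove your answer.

surjective

Let c ∈ C. Since g ∘ f is surjective, some a ∈ A has g(f(a)) = c. Then b = f(a) ∈ B satisfies g(b) = c. So g is surjective.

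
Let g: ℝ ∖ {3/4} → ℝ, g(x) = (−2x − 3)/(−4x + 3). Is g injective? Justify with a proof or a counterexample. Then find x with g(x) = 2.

3/2

Suppose g(a) = g(b). Cross-multiplying: (−2a − 3)(−4b + 3) = (−2b − 3)(−4a + 3).
Expanding both sides and cancelling the symmetric terms leaves −18·(a − b) = 0. Since −18 ≠ 0, a = b. So g is injective.
Solving g(x) = 2: cross-multiplying gives −2x − 3 = 2(−4x + 3), which rearranges to 6x = 9, so x = 3/2.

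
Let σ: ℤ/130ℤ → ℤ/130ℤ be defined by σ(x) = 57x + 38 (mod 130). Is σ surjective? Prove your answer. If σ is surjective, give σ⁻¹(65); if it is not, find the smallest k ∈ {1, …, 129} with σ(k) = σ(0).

21

Recall: surjectivity means every element of the codomain has a preimage under σ.
Since gcd(57, 130) = 1, 57 is invertible modulo 130. Euclid's algorithm: 130 = 2·57 + 16, 57 = 3·16 + 9, 16 = 1·9 + 7, 9 = 1·7 + 2, 7 = 3·2 + 1; back-substituting gives 1 = 73·57 − 32·130, so 57⁻¹ ≡ 73 (mod 130).
For any y ∈ ℤ/130ℤ, x = 73(y − 38) mod 130 satisfies σ(x) = 57·73(y − 38) + 38 ≡ y (since 57·73 ≡ 1 mod 130). So every y has a preimage.
Hence σ is surjective.
Since σ is surjective, we find σ⁻¹(65): we need 57x ≡ 65 − 38 ≡ 27 (mod 130). Using 57⁻¹ = 73: x ≡ 73·27 = 1971 = 15·130 + 21, so x = 21.
Check: σ(21) = 57·21 + 38 = 1235 = 9·130 + 65 ≡ 65 (mod 130).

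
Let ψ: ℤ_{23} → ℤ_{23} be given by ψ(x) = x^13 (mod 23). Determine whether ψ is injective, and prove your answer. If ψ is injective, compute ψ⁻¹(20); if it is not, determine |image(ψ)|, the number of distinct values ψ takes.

Since 23 is prime, the nonzero elements of ℤ_{23} form a cyclic group of order 22.
As gcd(13, 22) = 1, raising to the 13th power is a bijection on this group: if s^13 ≡ t^13 then (st^{−1})^13 = 1, and the only element of order dividing gcd(13, 22) = 1 is 1, so s = t.
With ψ(0) = 0 this makes ψ injective on all of ℤ_{23}, hence bijective (finite equal-size domain and codomain). In particular ψ is injective.
Since ψ is injective, we find the preimage of 20. The inverse of x ↦ x^13 on (ℤ_{23})^× is x ↦ x^17, because 13·17 = 221 = 10·22 + 1 ≡ 1 (mod 22) and x^{22} = 1 for x ≠ 0 (Fermat). So ψ⁻¹(20) = 20^17 mod 23.
Repeated squaring mod 23: 20^1 ≡ 20, 20^2 ≡ 20² = 400 ≡ 9, 20^4 ≡ 9² = 81 ≡ 12, 20^8 ≡ 12² = 144 ≡ 6, 20^16 ≡ 6² = 36 ≡ 13. Since 17 = 16 + 1, 20^17 ≡ 13·20: 13·20 = 260 ≡ 7. So 20^17 ≡ 7 (mod 23).
Hence ψ⁻¹(20) = 7.

7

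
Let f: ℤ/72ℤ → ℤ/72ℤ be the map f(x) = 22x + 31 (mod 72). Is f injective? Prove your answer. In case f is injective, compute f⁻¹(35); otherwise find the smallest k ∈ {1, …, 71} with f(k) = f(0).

36

We have gcd(22, 72) = 2 > 1. Taking s = 0 and t = 36: f(0) = 31 and f(36) = 22·36 + 31 = 823 ≡ 31 (mod 72).
So f(0) = f(36) while 0 ≠ 36, thus f is not injective.
Since f is not injective, we find the least positive k with f(k) = f(0): this means 22k ≡ 0 (mod 72), i.e. 72 ∣ 22k. Since gcd(22, 72) = 2, dividing through by 2 this holds exactly when 36 ∣ 11k, and as gcd(11, 36) = 1, exactly when 36 ∣ k.
The smallest positive such k is 36.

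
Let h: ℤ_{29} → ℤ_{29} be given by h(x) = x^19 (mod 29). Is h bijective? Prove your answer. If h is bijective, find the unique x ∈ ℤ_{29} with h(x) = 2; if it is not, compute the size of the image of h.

Since 29 is prime, the nonzero elements of ℤ_{29} form a cyclic group of order 28.
As gcd(19, 28) = 1, raising to the 19th power is a bijection on this group: if u^19 ≡ v^19 then (uv^{−1})^19 = 1, and the only element of order dividing gcd(19, 28) = 1 is 1, so u = v.
With h(0) = 0 this makes h injective on all of ℤ_{29}, hence bijective (finite equal-size domain and codomain). In particular h is bijective.
Since h is bijective, we find the preimage of 2. The inverse of x ↦ x^19 on (ℤ_{29})^× is x ↦ x^3, because 19·3 = 57 = 2·28 + 1 ≡ 1 (mod 28) and x^{28} = 1 for x ≠ 0 (Fermat). So h⁻¹(2) = 2^3 mod 29.
Repeated squaring mod 29: 2^1 ≡ 2, 2^2 ≡ 2² = 4. Since 3 = 2 + 1, 2^3 ≡ 4·2: 4·2 = 8. So 2^3 ≡ 8 (mod 29).
Hence h⁻¹(2) = 8.

8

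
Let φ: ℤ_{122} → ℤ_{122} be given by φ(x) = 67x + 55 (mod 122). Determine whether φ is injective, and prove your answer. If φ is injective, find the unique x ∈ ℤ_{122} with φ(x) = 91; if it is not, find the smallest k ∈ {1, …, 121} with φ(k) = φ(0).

Suppose φ(u) = φ(v) in ℤ_{122}. Then 67u + 55 ≡ 67v + 55 (mod 122), hence 67(u − v) ≡ 0 (mod 122).
Since gcd(67, 122) = 1, 67 is invertible modulo 122, thus u − v ≡ 0 (mod 122), i.e. u = v.
Therefore φ is injective.
We now compute 67⁻¹ mod 122 explicitly. Euclid's algorithm: 122 = 1·67 + 55, 67 = 1·55 + 12, 55 = 4·12 + 7, 12 = 1·7 + 5, 7 = 1·5 + 2, 5 = 2·2 + 1; back-substituting gives 1 = 51·67 − 28·122, so 67⁻¹ ≡ 51 (mod 122).
Since φ is injective, we find φ⁻¹(91): we need 67x ≡ 91 − 55 ≡ 36 (mod 122). Using 67⁻¹ = 51: x ≡ 51·36 = 1836 = 15·122 + 6, so x = 6.
Check: φ(6) = 67·6 + 55 = 457 = 3·122 + 91 ≡ 91 (mod 122).

6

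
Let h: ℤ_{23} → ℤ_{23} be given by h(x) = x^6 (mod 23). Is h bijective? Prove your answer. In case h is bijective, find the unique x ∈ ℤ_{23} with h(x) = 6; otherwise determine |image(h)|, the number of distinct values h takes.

12

h(11): Repeated squaring mod 23: 11^1 ≡ 11, 11^2 ≡ 11² = 121 ≡ 6, 11^4 ≡ 6² = 36 ≡ 13. Since 6 = 4 + 2, 11^6 ≡ 13·6: 13·6 = 78 ≡ 9. So 11^6 ≡ 9 (mod 23).
h(12): Repeated squaring mod 23: 12^1 ≡ 12, 12^2 ≡ 12² = 144 ≡ 6, 12^4 ≡ 6² = 36 ≡ 13. Since 6 = 4 + 2, 12^6 ≡ 13·6: 13·6 = 78 ≡ 9. So 12^6 ≡ 9 (mod 23).
So h(11) = h(12) = 9 while 11 ≠ 12, so h is not injective, hence not bijective.
Since h is not bijective, we determine |image(h)|. Computing x^6 mod 23 for each x (by repeated squaring, reducing mod 23 at every step), the values h(0), h(1), …, h(22) are: 0, 1, 18, 16, 2, 8, 12, 4, 13, 3, 6, 9, 9, 6, 3, 13, 4, 12, 8, 2, 16, 18, 1.
The distinct values are {0, 1, 2, 3, 4, 6, 8, 9, 12, 13, 16, 18}; there are 12 of them.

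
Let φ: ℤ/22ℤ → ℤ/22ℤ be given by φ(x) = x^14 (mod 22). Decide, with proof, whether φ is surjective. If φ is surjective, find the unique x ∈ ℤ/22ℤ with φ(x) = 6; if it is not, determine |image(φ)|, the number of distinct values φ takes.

φ(10): Repeated squaring mod 22: 10^1 ≡ 10, 10^2 ≡ 10² = 100 ≡ 12, 10^4 ≡ 12² = 144 ≡ 12, 10^8 ≡ 12² = 144 ≡ 12. Since 14 = 8 + 4 + 2, 10^14 ≡ 12·12·12: 12·12 = 144 ≡ 12, then 12·12 = 144 ≡ 12. So 10^14 ≡ 12 (mod 22).
φ(12): Repeated squaring mod 22: 12^1 ≡ 12, 12^2 ≡ 12² = 144 ≡ 12, 12^4 ≡ 12² = 144 ≡ 12, 12^8 ≡ 12² = 144 ≡ 12. Since 14 = 8 + 4 + 2, 12^14 ≡ 12·12·12: 12·12 = 144 ≡ 12, then 12·12 = 144 ≡ 12. So 12^14 ≡ 12 (mod 22).
So φ(10) = φ(12) = 12 while 10 ≠ 12, hence φ is not injective.
A non-injective map from the 22-element set ℤ/22ℤ to itself takes at most 21 distinct values, so it cannot be surjective. Therefore φ is not surjective.
Since φ is not surjective, we determine |image(φ)|. Computing x^14 mod 22 for each x (by repeated squaring, reducing mod 22 at every step), the values φ(0), φ(1), …, φ(21) are: 0, 1, 16, 15, 14, 9, 20, 3, 4, 5, 12, 11, 12, 5, 4, 3, 20, 9, 14, 15, 16, 1.
The distinct values are {0, 1, 3, 4, 5, 9, 11, 12, 14, 15, 16, 20}; there are 12 of them.

12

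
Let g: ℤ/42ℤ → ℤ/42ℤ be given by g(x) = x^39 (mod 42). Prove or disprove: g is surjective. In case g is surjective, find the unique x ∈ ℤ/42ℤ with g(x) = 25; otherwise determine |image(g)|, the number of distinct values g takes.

g(2): Repeated squaring mod 42: 2^1 ≡ 2, 2^2 ≡ 2² = 4, 2^4 ≡ 4² = 16, 2^8 ≡ 16² = 256 ≡ 4, 2^16 ≡ 4² = 16, 2^32 ≡ 16² = 256 ≡ 4. Since 39 = 32 + 4 + 2 + 1, 2^39 ≡ 4·16·4·2: 4·16 = 64 ≡ 22, then 22·4 = 88 ≡ 4, then 4·2 = 8. So 2^39 ≡ 8 (mod 42).
g(8): Repeated squaring mod 42: 8^1 ≡ 8, 8^2 ≡ 8² = 64 ≡ 22, 8^4 ≡ 22² = 484 ≡ 22, 8^8 ≡ 22² = 484 ≡ 22, 8^16 ≡ 22² = 484 ≡ 22, 8^32 ≡ 22² = 484 ≡ 22. Since 39 = 32 + 4 + 2 + 1, 8^39 ≡ 22·22·22·8: 22·22 = 484 ≡ 22, then 22·22 = 484 ≡ 22, then 22·8 = 176 ≡ 8. So 8^39 ≡ 8 (mod 42).
So g(2) = g(8) = 8 while 2 ≠ 8, therefore g is not injective.
A non-injective map from the 42-element set ℤ/42ℤ to itself takes at most 41 distinct values, so it cannot be surjective. Therefore g is not surjective.
Since g is not surjective, we determine |image(g)|. Computing x^39 mod 42 for each x (by repeated squaring, reducing mod 42 at every step), the values g(0), g(1), …, g(41) are: 0, 1, 8, 27, 22, 41, 6, 7, 8, 15, 34, 29, 6, 13, 14, 15, 22, 41, 36, 13, 20, 21, 22, 29, 6, 1, 20, 27, 28, 29, 36, 13, 8, 27, 34, 35, 36, 1, 20, 15, 34, 41.
The distinct values are {0, 1, 6, 7, 8, 13, 14, 15, 20, 21, 22, 27, 28, 29, 34, 35, 36, 41}; there are 18 of them.

18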